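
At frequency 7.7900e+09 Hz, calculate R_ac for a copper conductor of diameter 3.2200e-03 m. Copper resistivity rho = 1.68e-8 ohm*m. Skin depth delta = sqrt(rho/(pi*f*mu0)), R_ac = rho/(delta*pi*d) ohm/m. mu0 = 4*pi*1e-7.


delta = sqrt(1.68e-8 / (pi * 7.7900e+09 * 4*pi*1e-7)) = 7.391048e-07 m
R_ac = 1.68e-8 / (7.391048e-07 * pi * 3.2200e-03) = 2.247 ohm/m

2.247 ohm/m


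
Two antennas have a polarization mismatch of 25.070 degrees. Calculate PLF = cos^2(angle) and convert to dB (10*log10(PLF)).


PLF_linear = cos^2(25.070 deg) = 0.8204569
PLF_dB = 10 * log10(0.8204569) = -0.8594 dB

-0.8594 dB


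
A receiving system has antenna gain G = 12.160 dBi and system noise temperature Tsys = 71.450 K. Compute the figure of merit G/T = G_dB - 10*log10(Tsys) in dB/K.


G/T = 12.160 - 10*log10(71.450) = 12.160 - 18.54002 = -6.380 dB/K

-6.380 dB/K


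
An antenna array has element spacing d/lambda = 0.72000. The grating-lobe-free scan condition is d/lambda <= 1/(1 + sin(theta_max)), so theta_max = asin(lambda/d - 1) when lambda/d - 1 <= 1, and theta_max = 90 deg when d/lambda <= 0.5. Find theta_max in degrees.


lambda/d - 1 = 1/0.72000 - 1 = 0.3888889
theta_max = asin(0.3888889) = 22.89 deg

22.89 deg


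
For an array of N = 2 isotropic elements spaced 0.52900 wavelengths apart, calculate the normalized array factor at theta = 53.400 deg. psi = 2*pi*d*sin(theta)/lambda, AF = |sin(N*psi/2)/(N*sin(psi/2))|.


psi = 2*pi*0.52900*sin(53.400 deg) = 2.668409 rad
AF = |sin(2*2.668409/2) / (2*sin(2.668409/2))| = 0.2344

0.2344


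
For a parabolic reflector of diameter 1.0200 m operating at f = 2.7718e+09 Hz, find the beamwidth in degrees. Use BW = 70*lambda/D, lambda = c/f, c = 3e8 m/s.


lambda = c / f = 3.0000e+08 / 2.7718e+09 = 0.1082329 m
BW = 70 * 0.1082329 / 1.0200 = 7.428 deg

7.428 deg


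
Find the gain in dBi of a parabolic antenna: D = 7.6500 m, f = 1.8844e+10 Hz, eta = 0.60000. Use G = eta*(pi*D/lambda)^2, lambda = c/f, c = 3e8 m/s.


lambda = c / f = 3.0000e+08 / 1.8844e+10 = 0.01592019 m
G_linear = 0.60000 * (pi * 7.6500 / 0.01592019)^2 = 1.367343e+06
G_dBi = 10 * log10(1.367343e+06) = 61.36 dBi

61.36 dBi


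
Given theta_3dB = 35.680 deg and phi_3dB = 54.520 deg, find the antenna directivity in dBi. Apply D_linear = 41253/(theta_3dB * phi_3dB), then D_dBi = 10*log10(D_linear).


D_linear = 41253 / (35.680 * 54.520) = 21.20679
D_dBi = 10 * log10(21.20679) = 13.26 dBi

13.26 dBi


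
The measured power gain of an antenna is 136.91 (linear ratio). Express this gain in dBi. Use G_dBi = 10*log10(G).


G_dBi = 10 * log10(136.91) = 21.36 dBi

21.36 dBi


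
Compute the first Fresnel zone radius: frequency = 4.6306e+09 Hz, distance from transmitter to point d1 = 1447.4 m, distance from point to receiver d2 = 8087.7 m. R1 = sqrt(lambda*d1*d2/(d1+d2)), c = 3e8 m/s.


lambda = c / f = 3.0000e+08 / 4.6306e+09 = 0.06478642 m
R1 = sqrt(0.06478642 * 1447.4 * 8087.7 / (1447.4 + 8087.7)) = 8.918 m

8.918 m


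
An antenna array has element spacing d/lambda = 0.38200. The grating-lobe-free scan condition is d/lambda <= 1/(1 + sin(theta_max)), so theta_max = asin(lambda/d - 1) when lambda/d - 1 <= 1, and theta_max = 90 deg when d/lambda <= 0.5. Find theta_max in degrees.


lambda/d - 1 = 1/0.38200 - 1 = 1.617801 >= 1
d/lambda <= 0.5, so the array can scan to endfire without grating lobes: theta_max = 90 deg

90 deg


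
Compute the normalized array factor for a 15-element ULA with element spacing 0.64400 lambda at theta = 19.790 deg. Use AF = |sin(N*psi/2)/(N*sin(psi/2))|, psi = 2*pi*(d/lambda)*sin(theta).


psi = 2*pi*0.64400*sin(19.790 deg) = 1.369995 rad
AF = |sin(15*1.369995/2) / (15*sin(1.369995/2))| = 0.07918

0.07918


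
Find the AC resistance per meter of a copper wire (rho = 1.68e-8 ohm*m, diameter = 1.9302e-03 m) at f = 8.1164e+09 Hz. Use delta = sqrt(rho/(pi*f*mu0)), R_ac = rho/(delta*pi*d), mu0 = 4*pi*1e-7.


delta = sqrt(1.68e-8 / (pi * 8.1164e+09 * 4*pi*1e-7)) = 7.240908e-07 m
R_ac = 1.68e-8 / (7.240908e-07 * pi * 1.9302e-03) = 3.826 ohm/m

3.826 ohm/m


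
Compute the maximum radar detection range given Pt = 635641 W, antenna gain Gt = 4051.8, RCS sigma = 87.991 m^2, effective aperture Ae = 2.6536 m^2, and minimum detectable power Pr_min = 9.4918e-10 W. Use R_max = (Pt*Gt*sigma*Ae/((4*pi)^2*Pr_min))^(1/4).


R^4 = 635641*4051.8*87.991*2.6536 / ((4*pi)^2 * 9.4918e-10) = 4.012040e+18
R_max = 4.012040e+18^0.25 = 44755 m

44755 m


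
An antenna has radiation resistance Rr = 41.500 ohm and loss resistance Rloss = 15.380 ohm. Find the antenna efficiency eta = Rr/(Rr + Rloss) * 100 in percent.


eta = 41.500 / (41.500 + 15.380) * 100 = 72.96%

72.96%


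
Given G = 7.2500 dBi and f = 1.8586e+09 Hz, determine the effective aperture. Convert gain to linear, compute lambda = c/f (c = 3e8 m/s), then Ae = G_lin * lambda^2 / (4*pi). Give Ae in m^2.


lambda = c / f = 3.0000e+08 / 1.8586e+09 = 0.1614118 m
G_linear = 10^(7.2500/10) = 5.308844
Ae = G_linear * lambda^2 / (4*pi) = 5.308844 * 0.1614118^2 / (4*pi) = 0.01101 m^2

0.01101 m^2


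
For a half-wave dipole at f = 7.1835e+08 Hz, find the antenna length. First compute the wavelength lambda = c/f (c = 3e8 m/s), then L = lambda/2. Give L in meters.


lambda = c / f = 3.0000e+08 / 7.1835e+08 = 0.4176237 m
L = lambda / 2 = 0.4176237 / 2 = 0.2088 m

0.2088 m


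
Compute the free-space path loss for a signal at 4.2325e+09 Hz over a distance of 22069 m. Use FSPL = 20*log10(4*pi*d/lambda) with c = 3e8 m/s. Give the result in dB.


lambda = c / f = 3.0000e+08 / 4.2325e+09 = 0.07088009 m
FSPL = 20 * log10(4*pi*22069/0.07088009) = 131.8 dB

131.8 dB


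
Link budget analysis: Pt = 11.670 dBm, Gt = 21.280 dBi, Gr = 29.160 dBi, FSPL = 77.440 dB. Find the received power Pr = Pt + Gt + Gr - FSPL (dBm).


Pr = 11.670 + 21.280 + 29.160 - 77.440 = -15.33 dBm

-15.33 dBm


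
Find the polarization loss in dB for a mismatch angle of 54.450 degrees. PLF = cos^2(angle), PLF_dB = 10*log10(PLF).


PLF_linear = cos^2(54.450 deg) = 0.3380413
PLF_dB = 10 * log10(0.3380413) = -4.710 dB

-4.710 dB


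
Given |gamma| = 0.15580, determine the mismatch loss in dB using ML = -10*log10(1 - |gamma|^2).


ML = -10 * log10(1 - 0.15580^2) = -10 * log10(0.97572636) = 0.1067 dB

0.1067 dB


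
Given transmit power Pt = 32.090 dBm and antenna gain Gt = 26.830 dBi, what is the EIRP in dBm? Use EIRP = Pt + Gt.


EIRP = Pt + Gt = 32.090 + 26.830 = 58.92 dBm

58.92 dBm


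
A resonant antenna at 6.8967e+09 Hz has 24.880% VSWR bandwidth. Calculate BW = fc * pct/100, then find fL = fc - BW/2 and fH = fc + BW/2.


BW = 6.8967e+09 * 24.880/100 = 1.715899e+09 Hz
fL = 6.8967e+09 - 1.715899e+09/2 = 6.039e+09 Hz
fH = 6.8967e+09 + 1.715899e+09/2 = 7.755e+09 Hz

BW=1.716e+09 Hz, fL=6.039e+09 Hz, fH=7.755e+09 Hz


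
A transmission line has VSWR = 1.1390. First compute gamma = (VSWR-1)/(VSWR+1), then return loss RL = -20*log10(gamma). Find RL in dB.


gamma = (1.1390 - 1) / (1.1390 + 1) = 0.06498364
RL = -20 * log10(0.06498364) = 23.74 dB

23.74 dB


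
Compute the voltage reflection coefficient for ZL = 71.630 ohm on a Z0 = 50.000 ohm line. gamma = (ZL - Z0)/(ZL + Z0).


gamma = (71.630 - 50.000) / (71.630 + 50.000) = 0.1778

0.1778


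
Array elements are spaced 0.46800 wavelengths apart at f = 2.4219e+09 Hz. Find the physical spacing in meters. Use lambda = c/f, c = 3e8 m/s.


lambda = c / f = 3.0000e+08 / 2.4219e+09 = 0.1238697 m
d = 0.46800 * 0.1238697 = 0.05797 m

0.05797 m


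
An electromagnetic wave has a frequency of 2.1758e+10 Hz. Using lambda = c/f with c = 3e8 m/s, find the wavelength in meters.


lambda = c / f = 3.0000e+08 / 2.1758e+10 = 0.01379 m

0.01379 m


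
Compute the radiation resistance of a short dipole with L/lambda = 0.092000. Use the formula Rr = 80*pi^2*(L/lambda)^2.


Rr = 80 * pi^2 * (0.092000)^2 = 80 * 9.869604 * 8.464000e-03 = 6.683 ohm

6.683 ohm


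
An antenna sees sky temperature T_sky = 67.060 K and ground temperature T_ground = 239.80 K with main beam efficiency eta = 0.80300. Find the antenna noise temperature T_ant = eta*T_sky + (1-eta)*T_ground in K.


T_ant = 0.80300 * 67.060 + (1 - 0.80300) * 239.80 = 101.1 K

101.1 K


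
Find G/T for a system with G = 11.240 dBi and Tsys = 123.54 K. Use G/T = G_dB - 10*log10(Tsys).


G/T = 11.240 - 10*log10(123.54) = 11.240 - 20.91808 = -9.678 dB/K

-9.678 dB/K


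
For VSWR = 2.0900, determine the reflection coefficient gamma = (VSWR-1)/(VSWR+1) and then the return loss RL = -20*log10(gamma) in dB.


gamma = (2.0900 - 1) / (2.0900 + 1) = 0.3527508
RL = -20 * log10(0.3527508) = 9.051 dB

9.051 dB


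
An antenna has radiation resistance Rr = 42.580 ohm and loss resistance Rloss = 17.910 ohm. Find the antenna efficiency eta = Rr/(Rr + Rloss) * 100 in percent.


eta = 42.580 / (42.580 + 17.910) * 100 = 70.39%

70.39%


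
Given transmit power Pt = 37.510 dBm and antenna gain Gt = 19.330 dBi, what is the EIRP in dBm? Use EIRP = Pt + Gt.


EIRP = Pt + Gt = 37.510 + 19.330 = 56.84 dBm

56.84 dBm


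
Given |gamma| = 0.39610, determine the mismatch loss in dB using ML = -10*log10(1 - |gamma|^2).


ML = -10 * log10(1 - 0.39610^2) = -10 * log10(0.84310479) = 0.7412 dB

0.7412 dB


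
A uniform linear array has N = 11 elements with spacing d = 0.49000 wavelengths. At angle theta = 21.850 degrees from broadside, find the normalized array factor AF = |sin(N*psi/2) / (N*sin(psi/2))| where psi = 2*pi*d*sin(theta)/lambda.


psi = 2*pi*0.49000*sin(21.850 deg) = 1.145847 rad
AF = |sin(11*1.145847/2) / (11*sin(1.145847/2))| = 3.182e-03

3.182e-03


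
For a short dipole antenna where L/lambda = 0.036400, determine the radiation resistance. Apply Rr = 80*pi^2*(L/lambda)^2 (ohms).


Rr = 80 * pi^2 * (0.036400)^2 = 80 * 9.869604 * 1.324960e-03 = 1.046 ohm

1.046 ohm


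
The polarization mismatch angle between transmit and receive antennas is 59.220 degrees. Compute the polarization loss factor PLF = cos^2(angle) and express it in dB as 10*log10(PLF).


PLF_linear = cos^2(59.220 deg) = 0.2618809
PLF_dB = 10 * log10(0.2618809) = -5.819 dB

-5.819 dB


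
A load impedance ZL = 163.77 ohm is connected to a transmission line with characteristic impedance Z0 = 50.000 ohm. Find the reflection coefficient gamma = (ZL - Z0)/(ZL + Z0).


gamma = (163.77 - 50.000) / (163.77 + 50.000) = 0.5322

0.5322


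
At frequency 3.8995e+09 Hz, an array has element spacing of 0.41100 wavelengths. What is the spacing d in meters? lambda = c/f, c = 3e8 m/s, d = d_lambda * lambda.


lambda = c / f = 3.0000e+08 / 3.8995e+09 = 0.07693294 m
d = 0.41100 * 0.07693294 = 0.03162 m

0.03162 m


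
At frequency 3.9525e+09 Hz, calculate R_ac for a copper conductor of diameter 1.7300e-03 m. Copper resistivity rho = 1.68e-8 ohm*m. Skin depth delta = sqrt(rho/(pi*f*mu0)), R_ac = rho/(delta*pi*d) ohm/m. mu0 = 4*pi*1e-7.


delta = sqrt(1.68e-8 / (pi * 3.9525e+09 * 4*pi*1e-7)) = 1.037621e-06 m
R_ac = 1.68e-8 / (1.037621e-06 * pi * 1.7300e-03) = 2.979 ohm/m

2.979 ohm/m


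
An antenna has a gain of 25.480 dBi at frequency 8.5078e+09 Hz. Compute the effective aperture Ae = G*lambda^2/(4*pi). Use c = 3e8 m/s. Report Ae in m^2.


lambda = c / f = 3.0000e+08 / 8.5078e+09 = 0.03526176 m
G_linear = 10^(25.480/10) = 353.1832
Ae = G_linear * lambda^2 / (4*pi) = 353.1832 * 0.03526176^2 / (4*pi) = 0.03495 m^2

0.03495 m^2


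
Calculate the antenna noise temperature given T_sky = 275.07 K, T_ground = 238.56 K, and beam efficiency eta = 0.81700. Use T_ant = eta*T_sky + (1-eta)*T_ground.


T_ant = 0.81700 * 275.07 + (1 - 0.81700) * 238.56 = 268.4 K

268.4 K


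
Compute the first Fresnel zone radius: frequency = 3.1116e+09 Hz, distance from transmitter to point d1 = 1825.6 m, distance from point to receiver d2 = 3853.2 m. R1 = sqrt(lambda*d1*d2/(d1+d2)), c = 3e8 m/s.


lambda = c / f = 3.0000e+08 / 3.1116e+09 = 0.09641342 m
R1 = sqrt(0.09641342 * 1825.6 * 3853.2 / (1825.6 + 3853.2)) = 10.93 m

10.93 m


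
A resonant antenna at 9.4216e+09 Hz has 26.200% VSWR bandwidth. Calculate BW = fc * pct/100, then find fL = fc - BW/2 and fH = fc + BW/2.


BW = 9.4216e+09 * 26.200/100 = 2.468459e+09 Hz
fL = 9.4216e+09 - 2.468459e+09/2 = 8.187e+09 Hz
fH = 9.4216e+09 + 2.468459e+09/2 = 1.066e+10 Hz

BW=2.468e+09 Hz, fL=8.187e+09 Hz, fH=1.066e+10 Hz


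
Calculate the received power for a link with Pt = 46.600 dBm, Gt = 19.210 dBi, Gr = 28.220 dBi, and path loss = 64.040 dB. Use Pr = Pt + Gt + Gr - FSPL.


Pr = 46.600 + 19.210 + 28.220 - 64.040 = 29.99 dBm

29.99 dBm


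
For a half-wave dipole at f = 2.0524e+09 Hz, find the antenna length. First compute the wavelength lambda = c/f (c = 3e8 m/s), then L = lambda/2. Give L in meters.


lambda = c / f = 3.0000e+08 / 2.0524e+09 = 0.1461703 m
L = lambda / 2 = 0.1461703 / 2 = 0.07309 m

0.07309 m


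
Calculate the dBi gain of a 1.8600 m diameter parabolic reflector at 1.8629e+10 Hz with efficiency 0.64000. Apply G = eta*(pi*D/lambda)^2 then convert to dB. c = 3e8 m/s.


lambda = c / f = 3.0000e+08 / 1.8629e+10 = 0.01610392 m
G_linear = 0.64000 * (pi * 1.8600 / 0.01610392)^2 = 84264.06
G_dBi = 10 * log10(84264.06) = 49.26 dBi

49.26 dBi


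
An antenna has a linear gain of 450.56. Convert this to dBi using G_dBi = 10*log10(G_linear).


G_dBi = 10 * log10(450.56) = 26.54 dBi

26.54 dBi


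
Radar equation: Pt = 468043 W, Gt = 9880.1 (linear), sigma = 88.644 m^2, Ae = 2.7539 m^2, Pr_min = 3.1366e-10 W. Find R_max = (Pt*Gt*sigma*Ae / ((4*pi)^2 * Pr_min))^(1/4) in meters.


R^4 = 468043*9880.1*88.644*2.7539 / ((4*pi)^2 * 3.1366e-10) = 2.279112e+19
R_max = 2.279112e+19^0.25 = 69094 m

69094 m


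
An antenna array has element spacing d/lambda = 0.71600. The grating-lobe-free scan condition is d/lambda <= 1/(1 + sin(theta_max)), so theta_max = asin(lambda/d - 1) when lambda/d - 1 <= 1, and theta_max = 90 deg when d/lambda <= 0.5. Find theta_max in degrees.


lambda/d - 1 = 1/0.71600 - 1 = 0.3966480
theta_max = asin(0.3966480) = 23.37 deg

23.37 deg


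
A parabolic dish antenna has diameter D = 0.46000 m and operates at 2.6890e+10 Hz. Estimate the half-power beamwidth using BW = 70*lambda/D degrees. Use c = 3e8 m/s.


lambda = c / f = 3.0000e+08 / 2.6890e+10 = 0.01115656 m
BW = 70 * 0.01115656 / 0.46000 = 1.698 deg

1.698 deg


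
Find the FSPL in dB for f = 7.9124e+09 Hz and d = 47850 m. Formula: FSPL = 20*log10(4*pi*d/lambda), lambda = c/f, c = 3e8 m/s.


lambda = c / f = 3.0000e+08 / 7.9124e+09 = 0.03791517 m
FSPL = 20 * log10(4*pi*47850/0.03791517) = 144.0 dB

144.0 dB


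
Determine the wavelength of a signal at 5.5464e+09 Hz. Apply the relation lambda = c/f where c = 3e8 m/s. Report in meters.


lambda = c / f = 3.0000e+08 / 5.5464e+09 = 0.05409 m

0.05409 m


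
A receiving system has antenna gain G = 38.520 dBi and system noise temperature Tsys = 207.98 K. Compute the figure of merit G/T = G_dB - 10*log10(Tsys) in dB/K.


G/T = 38.520 - 10*log10(207.98) = 38.520 - 23.18022 = 15.34 dB/K

15.34 dB/K


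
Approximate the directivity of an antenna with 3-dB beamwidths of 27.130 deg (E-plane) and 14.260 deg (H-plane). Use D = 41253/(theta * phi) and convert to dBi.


D_linear = 41253 / (27.130 * 14.260) = 106.6317
D_dBi = 10 * log10(106.6317) = 20.28 dBi

20.28 dBi


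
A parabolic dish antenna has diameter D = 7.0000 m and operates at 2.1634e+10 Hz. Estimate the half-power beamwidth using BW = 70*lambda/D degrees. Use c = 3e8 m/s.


lambda = c / f = 3.0000e+08 / 2.1634e+10 = 0.01386706 m
BW = 70 * 0.01386706 / 7.0000 = 0.1387 deg

0.1387 deg


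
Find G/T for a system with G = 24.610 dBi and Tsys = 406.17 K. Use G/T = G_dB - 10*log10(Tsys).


G/T = 24.610 - 10*log10(406.17) = 24.610 - 26.08708 = -1.477 dB/K

-1.477 dB/K


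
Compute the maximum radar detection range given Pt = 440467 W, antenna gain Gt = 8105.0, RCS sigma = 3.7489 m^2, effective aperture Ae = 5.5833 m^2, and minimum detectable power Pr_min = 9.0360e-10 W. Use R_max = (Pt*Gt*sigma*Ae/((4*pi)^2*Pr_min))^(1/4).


R^4 = 440467*8105.0*3.7489*5.5833 / ((4*pi)^2 * 9.0360e-10) = 5.236791e+17
R_max = 5.236791e+17^0.25 = 26901 m

26901 m


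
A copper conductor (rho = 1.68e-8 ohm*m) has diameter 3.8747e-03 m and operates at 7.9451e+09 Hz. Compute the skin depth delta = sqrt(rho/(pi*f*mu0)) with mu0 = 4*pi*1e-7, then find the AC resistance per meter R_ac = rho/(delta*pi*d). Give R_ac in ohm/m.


delta = sqrt(1.68e-8 / (pi * 7.9451e+09 * 4*pi*1e-7)) = 7.318551e-07 m
R_ac = 1.68e-8 / (7.318551e-07 * pi * 3.8747e-03) = 1.886 ohm/m

1.886 ohm/m


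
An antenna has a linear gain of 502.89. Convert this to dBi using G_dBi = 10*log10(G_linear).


G_dBi = 10 * log10(502.89) = 27.01 dBi

27.01 dBi


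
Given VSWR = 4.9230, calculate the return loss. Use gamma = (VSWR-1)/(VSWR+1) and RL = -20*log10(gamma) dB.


gamma = (4.9230 - 1) / (4.9230 + 1) = 0.6623333
RL = -20 * log10(0.6623333) = 3.578 dB

3.578 dB


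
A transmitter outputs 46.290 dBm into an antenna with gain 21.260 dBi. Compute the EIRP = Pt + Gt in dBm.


EIRP = Pt + Gt = 46.290 + 21.260 = 67.55 dBm

67.55 dBm


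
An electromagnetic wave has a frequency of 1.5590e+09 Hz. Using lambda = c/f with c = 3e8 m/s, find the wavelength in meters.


lambda = c / f = 3.0000e+08 / 1.5590e+09 = 0.1924 m

0.1924 m


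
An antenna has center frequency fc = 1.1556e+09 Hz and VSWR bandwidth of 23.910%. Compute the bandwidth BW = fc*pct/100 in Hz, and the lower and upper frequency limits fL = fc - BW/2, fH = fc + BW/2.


BW = 1.1556e+09 * 23.910/100 = 2.763040e+08 Hz
fL = 1.1556e+09 - 2.763040e+08/2 = 1.017e+09 Hz
fH = 1.1556e+09 + 2.763040e+08/2 = 1.294e+09 Hz

BW=2.763e+08 Hz, fL=1.017e+09 Hz, fH=1.294e+09 Hz


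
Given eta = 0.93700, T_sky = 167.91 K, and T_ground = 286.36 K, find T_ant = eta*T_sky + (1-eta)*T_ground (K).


T_ant = 0.93700 * 167.91 + (1 - 0.93700) * 286.36 = 175.4 K

175.4 K


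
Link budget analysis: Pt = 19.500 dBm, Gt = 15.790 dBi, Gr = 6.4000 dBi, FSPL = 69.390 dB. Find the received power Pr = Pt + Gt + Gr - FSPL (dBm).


Pr = 19.500 + 15.790 + 6.4000 - 69.390 = -27.70 dBm

-27.70 dBm


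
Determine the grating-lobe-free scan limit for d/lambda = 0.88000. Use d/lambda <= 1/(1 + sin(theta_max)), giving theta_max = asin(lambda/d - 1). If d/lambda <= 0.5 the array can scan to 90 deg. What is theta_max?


lambda/d - 1 = 1/0.88000 - 1 = 0.1363636
theta_max = asin(0.1363636) = 7.837 deg

7.837 deg


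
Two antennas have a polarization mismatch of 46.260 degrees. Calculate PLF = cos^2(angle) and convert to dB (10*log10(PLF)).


PLF_linear = cos^2(46.260 deg) = 0.4780159
PLF_dB = 10 * log10(0.4780159) = -3.206 dB

-3.206 dB


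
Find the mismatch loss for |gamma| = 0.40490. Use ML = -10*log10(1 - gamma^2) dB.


ML = -10 * log10(1 - 0.40490^2) = -10 * log10(0.83605599) = 0.7776 dB

0.7776 dB


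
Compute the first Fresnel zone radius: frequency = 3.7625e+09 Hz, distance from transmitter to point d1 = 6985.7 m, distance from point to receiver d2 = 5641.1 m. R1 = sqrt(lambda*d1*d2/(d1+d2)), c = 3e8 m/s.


lambda = c / f = 3.0000e+08 / 3.7625e+09 = 0.07973422 m
R1 = sqrt(0.07973422 * 6985.7 * 5641.1 / (6985.7 + 5641.1)) = 15.77 m

15.77 m


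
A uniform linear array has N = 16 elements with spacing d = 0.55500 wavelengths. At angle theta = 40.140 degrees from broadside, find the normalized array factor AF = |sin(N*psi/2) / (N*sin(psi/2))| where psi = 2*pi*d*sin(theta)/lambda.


psi = 2*pi*0.55500*sin(40.140 deg) = 2.248029 rad
AF = |sin(16*2.248029/2) / (16*sin(2.248029/2))| = 0.05276

0.05276


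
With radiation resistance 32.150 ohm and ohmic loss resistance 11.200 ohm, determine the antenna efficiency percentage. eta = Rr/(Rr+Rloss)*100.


eta = 32.150 / (32.150 + 11.200) * 100 = 74.16%

74.16%


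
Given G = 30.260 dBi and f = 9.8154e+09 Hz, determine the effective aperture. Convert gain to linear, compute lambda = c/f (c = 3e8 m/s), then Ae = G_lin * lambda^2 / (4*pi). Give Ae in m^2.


lambda = c / f = 3.0000e+08 / 9.8154e+09 = 0.03056422 m
G_linear = 10^(30.260/10) = 1061.696
Ae = G_linear * lambda^2 / (4*pi) = 1061.696 * 0.03056422^2 / (4*pi) = 0.07893 m^2

0.07893 m^2


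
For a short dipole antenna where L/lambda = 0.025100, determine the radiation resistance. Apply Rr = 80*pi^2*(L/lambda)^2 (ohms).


Rr = 80 * pi^2 * (0.025100)^2 = 80 * 9.869604 * 6.300100e-04 = 0.4974 ohm

0.4974 ohm


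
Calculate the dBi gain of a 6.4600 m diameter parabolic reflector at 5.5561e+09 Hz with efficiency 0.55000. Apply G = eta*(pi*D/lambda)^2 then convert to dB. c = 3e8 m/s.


lambda = c / f = 3.0000e+08 / 5.5561e+09 = 0.05399471 m
G_linear = 0.55000 * (pi * 6.4600 / 0.05399471)^2 = 77700.72
G_dBi = 10 * log10(77700.72) = 48.90 dBi

48.90 dBi


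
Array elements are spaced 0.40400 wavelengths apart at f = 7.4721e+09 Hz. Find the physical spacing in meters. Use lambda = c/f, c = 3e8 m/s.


lambda = c / f = 3.0000e+08 / 7.4721e+09 = 0.04014936 m
d = 0.40400 * 0.04014936 = 0.01622 m

0.01622 m


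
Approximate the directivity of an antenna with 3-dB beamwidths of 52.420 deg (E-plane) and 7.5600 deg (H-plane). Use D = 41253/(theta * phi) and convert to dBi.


D_linear = 41253 / (52.420 * 7.5600) = 104.0966
D_dBi = 10 * log10(104.0966) = 20.17 dBi

20.17 dBi


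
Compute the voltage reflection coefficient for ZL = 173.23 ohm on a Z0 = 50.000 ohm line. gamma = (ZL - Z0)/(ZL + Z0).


gamma = (173.23 - 50.000) / (173.23 + 50.000) = 0.5520

0.5520


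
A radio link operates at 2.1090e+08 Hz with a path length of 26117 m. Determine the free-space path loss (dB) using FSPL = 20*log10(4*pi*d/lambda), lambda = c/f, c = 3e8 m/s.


lambda = c / f = 3.0000e+08 / 2.1090e+08 = 1.422475 m
FSPL = 20 * log10(4*pi*26117/1.422475) = 107.3 dB

107.3 dB


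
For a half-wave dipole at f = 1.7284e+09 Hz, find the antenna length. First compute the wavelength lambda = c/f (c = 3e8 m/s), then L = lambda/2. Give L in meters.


lambda = c / f = 3.0000e+08 / 1.7284e+09 = 0.1735709 m
L = lambda / 2 = 0.1735709 / 2 = 0.08679 m

0.08679 m


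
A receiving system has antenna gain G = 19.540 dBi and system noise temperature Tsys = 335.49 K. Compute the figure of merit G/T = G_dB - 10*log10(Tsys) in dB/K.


G/T = 19.540 - 10*log10(335.49) = 19.540 - 25.25680 = -5.717 dB/K

-5.717 dB/K


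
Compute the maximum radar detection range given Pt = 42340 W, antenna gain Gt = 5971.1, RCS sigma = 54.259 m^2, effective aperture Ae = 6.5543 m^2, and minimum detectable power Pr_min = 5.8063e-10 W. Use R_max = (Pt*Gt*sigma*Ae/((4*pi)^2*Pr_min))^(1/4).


R^4 = 42340*5971.1*54.259*6.5543 / ((4*pi)^2 * 5.8063e-10) = 9.805824e+17
R_max = 9.805824e+17^0.25 = 31468 m

31468 m


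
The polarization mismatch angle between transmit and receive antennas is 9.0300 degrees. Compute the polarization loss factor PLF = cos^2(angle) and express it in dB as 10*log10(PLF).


PLF_linear = cos^2(9.0300 deg) = 0.9753662
PLF_dB = 10 * log10(0.9753662) = -0.1083 dB

-0.1083 dB


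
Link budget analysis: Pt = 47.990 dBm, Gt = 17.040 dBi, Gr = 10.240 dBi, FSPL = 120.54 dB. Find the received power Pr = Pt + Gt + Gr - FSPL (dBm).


Pr = 47.990 + 17.040 + 10.240 - 120.54 = -45.27 dBm

-45.27 dBm


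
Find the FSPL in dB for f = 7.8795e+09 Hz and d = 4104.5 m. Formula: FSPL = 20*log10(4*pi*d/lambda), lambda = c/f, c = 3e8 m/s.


lambda = c / f = 3.0000e+08 / 7.8795e+09 = 0.03807348 m
FSPL = 20 * log10(4*pi*4104.5/0.03807348) = 122.6 dB

122.6 dB


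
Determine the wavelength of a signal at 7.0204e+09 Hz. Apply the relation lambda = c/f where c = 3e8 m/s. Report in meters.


lambda = c / f = 3.0000e+08 / 7.0204e+09 = 0.04273 m

0.04273 m


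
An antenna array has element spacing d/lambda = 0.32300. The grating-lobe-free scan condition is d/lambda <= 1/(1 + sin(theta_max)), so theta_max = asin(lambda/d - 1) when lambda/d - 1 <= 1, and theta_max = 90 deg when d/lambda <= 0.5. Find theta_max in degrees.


lambda/d - 1 = 1/0.32300 - 1 = 2.095975 >= 1
d/lambda <= 0.5, so the array can scan to endfire without grating lobes: theta_max = 90 deg

90 deg


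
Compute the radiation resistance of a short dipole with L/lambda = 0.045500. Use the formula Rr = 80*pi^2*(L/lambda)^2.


Rr = 80 * pi^2 * (0.045500)^2 = 80 * 9.869604 * 2.070250e-03 = 1.635 ohm

1.635 ohm


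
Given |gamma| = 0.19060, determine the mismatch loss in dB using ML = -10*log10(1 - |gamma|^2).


ML = -10 * log10(1 - 0.19060^2) = -10 * log10(0.96367164) = 0.1607 dB

0.1607 dB


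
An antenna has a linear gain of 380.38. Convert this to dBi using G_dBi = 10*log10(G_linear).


G_dBi = 10 * log10(380.38) = 25.80 dBi

25.80 dBi


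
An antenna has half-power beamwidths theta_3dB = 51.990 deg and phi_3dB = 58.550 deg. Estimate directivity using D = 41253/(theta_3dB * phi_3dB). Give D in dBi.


D_linear = 41253 / (51.990 * 58.550) = 13.55217
D_dBi = 10 * log10(13.55217) = 11.32 dBi

11.32 dBi


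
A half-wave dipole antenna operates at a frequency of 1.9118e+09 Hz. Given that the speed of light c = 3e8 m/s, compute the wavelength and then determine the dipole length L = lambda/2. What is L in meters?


lambda = c / f = 3.0000e+08 / 1.9118e+09 = 0.1569202 m
L = lambda / 2 = 0.1569202 / 2 = 0.07846 m

0.07846 m


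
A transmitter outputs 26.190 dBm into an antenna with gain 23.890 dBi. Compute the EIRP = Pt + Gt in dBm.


EIRP = Pt + Gt = 26.190 + 23.890 = 50.08 dBm

50.08 dBm


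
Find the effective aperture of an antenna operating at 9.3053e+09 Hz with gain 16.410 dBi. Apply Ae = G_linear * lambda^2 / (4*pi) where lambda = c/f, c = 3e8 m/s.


lambda = c / f = 3.0000e+08 / 9.3053e+09 = 0.03223969 m
G_linear = 10^(16.410/10) = 43.75221
Ae = G_linear * lambda^2 / (4*pi) = 43.75221 * 0.03223969^2 / (4*pi) = 3.619e-03 m^2

3.619e-03 m^2


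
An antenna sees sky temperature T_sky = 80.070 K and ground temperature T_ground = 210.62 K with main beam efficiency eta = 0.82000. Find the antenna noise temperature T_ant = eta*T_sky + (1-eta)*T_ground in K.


T_ant = 0.82000 * 80.070 + (1 - 0.82000) * 210.62 = 103.6 K

103.6 K


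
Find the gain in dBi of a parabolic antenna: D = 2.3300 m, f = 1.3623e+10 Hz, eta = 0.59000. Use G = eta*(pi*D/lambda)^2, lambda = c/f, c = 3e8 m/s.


lambda = c / f = 3.0000e+08 / 1.3623e+10 = 0.02202158 m
G_linear = 0.59000 * (pi * 2.3300 / 0.02202158)^2 = 65187.85
G_dBi = 10 * log10(65187.85) = 48.14 dBi

48.14 dBi


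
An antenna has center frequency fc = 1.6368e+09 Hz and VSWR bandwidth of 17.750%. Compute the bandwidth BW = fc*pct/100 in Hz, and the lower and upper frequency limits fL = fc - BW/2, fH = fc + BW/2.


BW = 1.6368e+09 * 17.750/100 = 2.905320e+08 Hz
fL = 1.6368e+09 - 2.905320e+08/2 = 1.492e+09 Hz
fH = 1.6368e+09 + 2.905320e+08/2 = 1.782e+09 Hz

BW=2.905e+08 Hz, fL=1.492e+09 Hz, fH=1.782e+09 Hz


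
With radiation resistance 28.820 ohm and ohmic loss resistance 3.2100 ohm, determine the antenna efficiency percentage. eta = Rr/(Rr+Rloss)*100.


eta = 28.820 / (28.820 + 3.2100) * 100 = 89.98%

89.98%


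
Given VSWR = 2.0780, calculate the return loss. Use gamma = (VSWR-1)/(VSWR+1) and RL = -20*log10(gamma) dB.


gamma = (2.0780 - 1) / (2.0780 + 1) = 0.3502274
RL = -20 * log10(0.3502274) = 9.113 dB

9.113 dB


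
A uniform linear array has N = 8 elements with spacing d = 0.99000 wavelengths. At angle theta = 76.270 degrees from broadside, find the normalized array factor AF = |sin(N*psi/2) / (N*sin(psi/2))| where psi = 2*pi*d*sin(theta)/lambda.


psi = 2*pi*0.99000*sin(76.270 deg) = 6.042607 rad
AF = |sin(8*6.042607/2) / (8*sin(6.042607/2))| = 0.8547

0.8547


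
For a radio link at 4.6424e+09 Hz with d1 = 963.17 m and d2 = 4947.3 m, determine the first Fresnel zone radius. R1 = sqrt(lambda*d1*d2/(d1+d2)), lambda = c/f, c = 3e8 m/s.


lambda = c / f = 3.0000e+08 / 4.6424e+09 = 0.06462175 m
R1 = sqrt(0.06462175 * 963.17 * 4947.3 / (963.17 + 4947.3)) = 7.218 m

7.218 m


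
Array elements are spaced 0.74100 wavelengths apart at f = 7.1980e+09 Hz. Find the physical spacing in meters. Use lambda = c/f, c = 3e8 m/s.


lambda = c / f = 3.0000e+08 / 7.1980e+09 = 0.04167824 m
d = 0.74100 * 0.04167824 = 0.03088 m

0.03088 m


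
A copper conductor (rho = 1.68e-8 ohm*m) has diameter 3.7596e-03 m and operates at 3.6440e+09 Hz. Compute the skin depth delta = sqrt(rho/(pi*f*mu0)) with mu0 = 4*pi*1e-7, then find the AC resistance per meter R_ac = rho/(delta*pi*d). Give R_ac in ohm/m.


delta = sqrt(1.68e-8 / (pi * 3.6440e+09 * 4*pi*1e-7)) = 1.080651e-06 m
R_ac = 1.68e-8 / (1.080651e-06 * pi * 3.7596e-03) = 1.316 ohm/m

1.316 ohm/m


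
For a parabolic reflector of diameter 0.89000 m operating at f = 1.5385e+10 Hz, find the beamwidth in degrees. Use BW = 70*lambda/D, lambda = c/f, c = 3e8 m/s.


lambda = c / f = 3.0000e+08 / 1.5385e+10 = 0.01949951 m
BW = 70 * 0.01949951 / 0.89000 = 1.534 deg

1.534 deg


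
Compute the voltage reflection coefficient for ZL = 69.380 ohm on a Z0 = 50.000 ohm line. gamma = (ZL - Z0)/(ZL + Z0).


gamma = (69.380 - 50.000) / (69.380 + 50.000) = 0.1623

0.1623


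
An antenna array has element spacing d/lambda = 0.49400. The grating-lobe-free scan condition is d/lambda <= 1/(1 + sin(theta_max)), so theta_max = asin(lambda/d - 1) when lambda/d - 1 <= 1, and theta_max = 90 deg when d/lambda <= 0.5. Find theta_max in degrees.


lambda/d - 1 = 1/0.49400 - 1 = 1.024291 >= 1
d/lambda <= 0.5, so the array can scan to endfire without grating lobes: theta_max = 90 deg

90 deg


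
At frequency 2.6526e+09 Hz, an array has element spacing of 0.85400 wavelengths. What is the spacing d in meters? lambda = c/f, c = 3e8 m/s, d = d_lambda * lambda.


lambda = c / f = 3.0000e+08 / 2.6526e+09 = 0.1130966 m
d = 0.85400 * 0.1130966 = 0.09658 m

0.09658 m


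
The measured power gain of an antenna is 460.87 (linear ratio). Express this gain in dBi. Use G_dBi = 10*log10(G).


G_dBi = 10 * log10(460.87) = 26.64 dBi

26.64 dBi


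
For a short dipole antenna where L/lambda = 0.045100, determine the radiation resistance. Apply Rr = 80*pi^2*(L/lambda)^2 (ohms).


Rr = 80 * pi^2 * (0.045100)^2 = 80 * 9.869604 * 2.034010e-03 = 1.606 ohm

1.606 ohm


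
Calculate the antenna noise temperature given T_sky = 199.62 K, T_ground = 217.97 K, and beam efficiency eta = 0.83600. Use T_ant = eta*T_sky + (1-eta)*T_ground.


T_ant = 0.83600 * 199.62 + (1 - 0.83600) * 217.97 = 202.6 K

202.6 K


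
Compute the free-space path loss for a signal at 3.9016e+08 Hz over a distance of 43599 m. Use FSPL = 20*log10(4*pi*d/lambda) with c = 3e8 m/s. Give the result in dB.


lambda = c / f = 3.0000e+08 / 3.9016e+08 = 0.7689153 m
FSPL = 20 * log10(4*pi*43599/0.7689153) = 117.1 dB

117.1 dB


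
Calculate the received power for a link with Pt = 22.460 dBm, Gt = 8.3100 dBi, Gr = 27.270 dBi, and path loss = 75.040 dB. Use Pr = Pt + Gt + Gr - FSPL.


Pr = 22.460 + 8.3100 + 27.270 - 75.040 = -17.00 dBm

-17.00 dBm


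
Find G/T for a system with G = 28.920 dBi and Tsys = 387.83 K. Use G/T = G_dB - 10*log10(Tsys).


G/T = 28.920 - 10*log10(387.83) = 28.920 - 25.88641 = 3.034 dB/K

3.034 dB/K


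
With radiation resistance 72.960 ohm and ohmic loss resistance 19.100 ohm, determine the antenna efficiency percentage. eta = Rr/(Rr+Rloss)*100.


eta = 72.960 / (72.960 + 19.100) * 100 = 79.25%

79.25%


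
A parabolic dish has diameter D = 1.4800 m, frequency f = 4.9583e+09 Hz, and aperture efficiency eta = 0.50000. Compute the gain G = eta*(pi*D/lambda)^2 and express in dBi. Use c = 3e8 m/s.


lambda = c / f = 3.0000e+08 / 4.9583e+09 = 0.06050461 m
G_linear = 0.50000 * (pi * 1.4800 / 0.06050461)^2 = 2952.679
G_dBi = 10 * log10(2952.679) = 34.70 dBi

34.70 dBi


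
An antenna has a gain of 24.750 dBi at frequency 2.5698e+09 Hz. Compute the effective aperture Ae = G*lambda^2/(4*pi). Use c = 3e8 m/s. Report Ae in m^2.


lambda = c / f = 3.0000e+08 / 2.5698e+09 = 0.1167406 m
G_linear = 10^(24.750/10) = 298.5383
Ae = G_linear * lambda^2 / (4*pi) = 298.5383 * 0.1167406^2 / (4*pi) = 0.3238 m^2

0.3238 m^2


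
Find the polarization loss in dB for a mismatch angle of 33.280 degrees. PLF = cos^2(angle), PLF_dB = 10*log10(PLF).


PLF_linear = cos^2(33.280 deg) = 0.6988943
PLF_dB = 10 * log10(0.6988943) = -1.556 dB

-1.556 dB


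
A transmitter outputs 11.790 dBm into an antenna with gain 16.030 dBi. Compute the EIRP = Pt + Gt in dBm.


EIRP = Pt + Gt = 11.790 + 16.030 = 27.82 dBm

27.82 dBm


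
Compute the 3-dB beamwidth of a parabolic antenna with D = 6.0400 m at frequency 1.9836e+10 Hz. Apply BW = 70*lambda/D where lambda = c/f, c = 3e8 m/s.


lambda = c / f = 3.0000e+08 / 1.9836e+10 = 0.01512402 m
BW = 70 * 0.01512402 / 6.0400 = 0.1753 deg

0.1753 deg


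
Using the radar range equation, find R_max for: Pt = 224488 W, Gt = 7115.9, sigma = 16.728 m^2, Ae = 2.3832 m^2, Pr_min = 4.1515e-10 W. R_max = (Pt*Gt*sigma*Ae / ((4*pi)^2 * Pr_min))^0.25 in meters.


R^4 = 224488*7115.9*16.728*2.3832 / ((4*pi)^2 * 4.1515e-10) = 9.714103e+17
R_max = 9.714103e+17^0.25 = 31394 m

31394 m


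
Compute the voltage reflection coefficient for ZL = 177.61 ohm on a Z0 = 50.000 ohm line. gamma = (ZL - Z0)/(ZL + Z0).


gamma = (177.61 - 50.000) / (177.61 + 50.000) = 0.5607

0.5607


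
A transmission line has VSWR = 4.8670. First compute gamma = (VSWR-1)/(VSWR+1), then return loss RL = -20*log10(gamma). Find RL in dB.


gamma = (4.8670 - 1) / (4.8670 + 1) = 0.6591103
RL = -20 * log10(0.6591103) = 3.621 dB

3.621 dB


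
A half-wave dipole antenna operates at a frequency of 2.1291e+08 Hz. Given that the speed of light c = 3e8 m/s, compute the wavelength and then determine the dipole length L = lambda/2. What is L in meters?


lambda = c / f = 3.0000e+08 / 2.1291e+08 = 1.409046 m
L = lambda / 2 = 1.409046 / 2 = 0.7045 m

0.7045 m


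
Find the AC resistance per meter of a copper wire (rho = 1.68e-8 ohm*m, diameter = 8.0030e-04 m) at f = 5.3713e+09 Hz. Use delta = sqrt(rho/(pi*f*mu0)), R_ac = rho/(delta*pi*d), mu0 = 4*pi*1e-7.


delta = sqrt(1.68e-8 / (pi * 5.3713e+09 * 4*pi*1e-7)) = 8.900923e-07 m
R_ac = 1.68e-8 / (8.900923e-07 * pi * 8.0030e-04) = 7.507 ohm/m

7.507 ohm/m


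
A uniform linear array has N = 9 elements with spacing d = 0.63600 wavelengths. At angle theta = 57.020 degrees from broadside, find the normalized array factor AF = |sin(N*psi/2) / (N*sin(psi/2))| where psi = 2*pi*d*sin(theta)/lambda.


psi = 2*pi*0.63600*sin(57.020 deg) = 3.352176 rad
AF = |sin(9*3.352176/2) / (9*sin(3.352176/2))| = 0.06521

0.06521


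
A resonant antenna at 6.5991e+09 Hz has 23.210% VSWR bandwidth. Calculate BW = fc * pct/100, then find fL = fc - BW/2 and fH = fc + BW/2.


BW = 6.5991e+09 * 23.210/100 = 1.531651e+09 Hz
fL = 6.5991e+09 - 1.531651e+09/2 = 5.833e+09 Hz
fH = 6.5991e+09 + 1.531651e+09/2 = 7.365e+09 Hz

BW=1.532e+09 Hz, fL=5.833e+09 Hz, fH=7.365e+09 Hz


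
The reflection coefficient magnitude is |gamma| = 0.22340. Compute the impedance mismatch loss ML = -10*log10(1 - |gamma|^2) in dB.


ML = -10 * log10(1 - 0.22340^2) = -10 * log10(0.95009244) = 0.2223 dB

0.2223 dB


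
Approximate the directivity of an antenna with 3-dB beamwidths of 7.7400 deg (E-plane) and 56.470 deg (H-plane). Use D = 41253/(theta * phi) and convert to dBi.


D_linear = 41253 / (7.7400 * 56.470) = 94.38365
D_dBi = 10 * log10(94.38365) = 19.75 dBi

19.75 dBi


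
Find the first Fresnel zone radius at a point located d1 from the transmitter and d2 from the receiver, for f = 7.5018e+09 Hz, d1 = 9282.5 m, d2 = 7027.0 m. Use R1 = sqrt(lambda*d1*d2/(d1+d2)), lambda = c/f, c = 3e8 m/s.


lambda = c / f = 3.0000e+08 / 7.5018e+09 = 0.03999040 m
R1 = sqrt(0.03999040 * 9282.5 * 7027.0 / (9282.5 + 7027.0)) = 12.65 m

12.65 m


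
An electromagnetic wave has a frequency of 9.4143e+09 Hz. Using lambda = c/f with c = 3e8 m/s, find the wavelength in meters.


lambda = c / f = 3.0000e+08 / 9.4143e+09 = 0.03187 m

0.03187 m


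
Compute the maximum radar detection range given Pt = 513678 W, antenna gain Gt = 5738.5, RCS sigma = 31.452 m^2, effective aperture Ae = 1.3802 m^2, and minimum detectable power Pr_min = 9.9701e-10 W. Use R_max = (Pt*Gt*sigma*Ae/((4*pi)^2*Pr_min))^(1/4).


R^4 = 513678*5738.5*31.452*1.3802 / ((4*pi)^2 * 9.9701e-10) = 8.127564e+17
R_max = 8.127564e+17^0.25 = 30025 m

30025 m


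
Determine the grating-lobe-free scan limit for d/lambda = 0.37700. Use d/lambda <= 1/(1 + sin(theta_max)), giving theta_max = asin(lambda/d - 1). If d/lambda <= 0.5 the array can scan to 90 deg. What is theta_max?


lambda/d - 1 = 1/0.37700 - 1 = 1.652520 >= 1
d/lambda <= 0.5, so the array can scan to endfire without grating lobes: theta_max = 90 deg

90 deg


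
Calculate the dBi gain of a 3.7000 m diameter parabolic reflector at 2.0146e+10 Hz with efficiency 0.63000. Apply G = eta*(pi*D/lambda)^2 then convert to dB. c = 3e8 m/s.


lambda = c / f = 3.0000e+08 / 2.0146e+10 = 0.01489129 m
G_linear = 0.63000 * (pi * 3.7000 / 0.01489129)^2 = 383865.5
G_dBi = 10 * log10(383865.5) = 55.84 dBi

55.84 dBi


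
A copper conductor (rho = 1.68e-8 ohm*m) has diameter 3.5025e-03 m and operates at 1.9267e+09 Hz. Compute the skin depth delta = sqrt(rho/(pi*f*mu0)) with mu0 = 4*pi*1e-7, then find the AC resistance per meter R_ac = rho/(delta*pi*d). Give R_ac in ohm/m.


delta = sqrt(1.68e-8 / (pi * 1.9267e+09 * 4*pi*1e-7)) = 1.486167e-06 m
R_ac = 1.68e-8 / (1.486167e-06 * pi * 3.5025e-03) = 1.027 ohm/m

1.027 ohm/m


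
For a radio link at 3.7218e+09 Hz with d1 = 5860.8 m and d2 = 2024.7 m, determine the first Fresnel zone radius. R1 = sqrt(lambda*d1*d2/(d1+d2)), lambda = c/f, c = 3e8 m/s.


lambda = c / f = 3.0000e+08 / 3.7218e+09 = 0.08060616 m
R1 = sqrt(0.08060616 * 5860.8 * 2024.7 / (5860.8 + 2024.7)) = 11.01 m

11.01 m


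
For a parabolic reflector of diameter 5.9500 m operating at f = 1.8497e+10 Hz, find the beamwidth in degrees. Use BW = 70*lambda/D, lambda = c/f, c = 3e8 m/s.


lambda = c / f = 3.0000e+08 / 1.8497e+10 = 0.01621885 m
BW = 70 * 0.01621885 / 5.9500 = 0.1908 deg

0.1908 deg


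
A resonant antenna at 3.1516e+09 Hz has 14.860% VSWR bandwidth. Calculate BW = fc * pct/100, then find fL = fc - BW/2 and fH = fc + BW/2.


BW = 3.1516e+09 * 14.860/100 = 4.683278e+08 Hz
fL = 3.1516e+09 - 4.683278e+08/2 = 2.917e+09 Hz
fH = 3.1516e+09 + 4.683278e+08/2 = 3.386e+09 Hz

BW=4.683e+08 Hz, fL=2.917e+09 Hz, fH=3.386e+09 Hz


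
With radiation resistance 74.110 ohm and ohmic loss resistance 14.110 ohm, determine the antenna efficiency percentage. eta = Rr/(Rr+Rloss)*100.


eta = 74.110 / (74.110 + 14.110) * 100 = 84.01%

84.01%


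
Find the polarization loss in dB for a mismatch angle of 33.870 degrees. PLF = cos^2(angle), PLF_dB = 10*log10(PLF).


PLF_linear = cos^2(33.870 deg) = 0.6894051
PLF_dB = 10 * log10(0.6894051) = -1.615 dB

-1.615 dB


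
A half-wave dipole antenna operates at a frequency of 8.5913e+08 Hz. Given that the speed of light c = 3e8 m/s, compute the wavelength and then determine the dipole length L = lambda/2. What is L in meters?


lambda = c / f = 3.0000e+08 / 8.5913e+08 = 0.3491905 m
L = lambda / 2 = 0.3491905 / 2 = 0.1746 m

0.1746 m


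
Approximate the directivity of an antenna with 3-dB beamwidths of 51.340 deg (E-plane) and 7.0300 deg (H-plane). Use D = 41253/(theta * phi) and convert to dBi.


D_linear = 41253 / (51.340 * 7.0300) = 114.2995
D_dBi = 10 * log10(114.2995) = 20.58 dBi

20.58 dBi


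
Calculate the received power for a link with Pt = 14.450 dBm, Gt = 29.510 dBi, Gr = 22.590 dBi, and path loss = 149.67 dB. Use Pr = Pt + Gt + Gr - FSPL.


Pr = 14.450 + 29.510 + 22.590 - 149.67 = -83.12 dBm

-83.12 dBm


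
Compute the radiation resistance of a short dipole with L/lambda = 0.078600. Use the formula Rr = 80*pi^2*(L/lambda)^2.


Rr = 80 * pi^2 * (0.078600)^2 = 80 * 9.869604 * 6.177960e-03 = 4.878 ohm

4.878 ohm
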